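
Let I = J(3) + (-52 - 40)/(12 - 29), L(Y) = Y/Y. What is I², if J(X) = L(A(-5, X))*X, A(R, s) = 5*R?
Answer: 20449/289 ≈ 70.758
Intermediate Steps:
L(Y) = 1
J(X) = X (J(X) = 1*X = X)
I = 143/17 (I = 3 + (-52 - 40)/(12 - 29) = 3 - 92/(-17) = 3 - 92*(-1/17) = 3 + 92/17 = 143/17 ≈ 8.4118)
I² = (143/17)² = 20449/289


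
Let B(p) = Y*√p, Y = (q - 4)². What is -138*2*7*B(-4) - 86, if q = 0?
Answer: -86 - 61824*I ≈ -86.0 - 61824.0*I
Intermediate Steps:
Y = 16 (Y = (0 - 4)² = (-4)² = 16)
B(p) = 16*√p
-138*2*7*B(-4) - 86 = -138*2*7*16*√(-4) - 86 = -1932*16*(2*I) - 86 = -1932*32*I - 86 = -61824*I - 86 = -86 - 61824*I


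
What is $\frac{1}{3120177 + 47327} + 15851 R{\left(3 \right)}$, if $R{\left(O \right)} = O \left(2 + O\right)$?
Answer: $\frac{753121588561}{3167504} \approx 2.3777 \cdot 10^{5}$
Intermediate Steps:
$\frac{1}{3120177 + 47327} + 15851 R{\left(3 \right)} = \frac{1}{3120177 + 47327} + 15851 \cdot 3 \left(2 + 3\right) = \frac{1}{3167504} + 15851 \cdot 3 \cdot 5 = \frac{1}{3167504} + 15851 \cdot 15 = \frac{1}{3167504} + 237765 = \frac{753121588561}{3167504}$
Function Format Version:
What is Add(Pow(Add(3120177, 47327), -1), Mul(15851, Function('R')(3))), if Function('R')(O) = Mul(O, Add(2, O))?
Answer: Rational(753121588561, 3167504) ≈ 2.3777e+5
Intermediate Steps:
Add(Pow(Add(3120177, 47327), -1), Mul(15851, Function('R')(3))) = Add(Pow(Add(3120177, 47327), -1), Mul(15851, Mul(3, Add(2, 3)))) = Add(Pow(3167504, -1), Mul(15851, Mul(3, 5))) = Add(Rational(1, 3167504), Mul(15851, 15)) = Add(Rational(1, 3167504), 237765) = Rational(753121588561, 3167504)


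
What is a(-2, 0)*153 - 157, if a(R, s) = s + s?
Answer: -157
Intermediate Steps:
a(R, s) = 2*s
a(-2, 0)*153 - 157 = (2*0)*153 - 157 = 0*153 - 157 = 0 - 157 = -157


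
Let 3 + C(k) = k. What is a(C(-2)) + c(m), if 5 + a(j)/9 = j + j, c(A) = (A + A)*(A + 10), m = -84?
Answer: 12297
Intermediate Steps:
C(k) = -3 + k
c(A) = 2*A*(10 + A) (c(A) = (2*A)*(10 + A) = 2*A*(10 + A))
a(j) = -45 + 18*j (a(j) = -45 + 9*(j + j) = -45 + 9*(2*j) = -45 + 18*j)
a(C(-2)) + c(m) = (-45 + 18*(-3 - 2)) + 2*(-84)*(10 - 84) = (-45 + 18*(-5)) + 2*(-84)*(-74) = (-45 - 90) + 12432 = -135 + 12432 = 12297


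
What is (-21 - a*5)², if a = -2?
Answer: 121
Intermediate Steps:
(-21 - a*5)² = (-21 - 1*(-2)*5)² = (-21 + 2*5)² = (-21 + 10)² = (-11)² = 121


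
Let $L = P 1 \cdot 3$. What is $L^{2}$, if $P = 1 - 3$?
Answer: $36$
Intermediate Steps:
$P = -2$ ($P = 1 - 3 = -2$)
$L = -6$ ($L = \left(-2\right) 1 \cdot 3 = \left(-2\right) 3 = -6$)
$L^{2} = \left(-6\right)^{2} = 36$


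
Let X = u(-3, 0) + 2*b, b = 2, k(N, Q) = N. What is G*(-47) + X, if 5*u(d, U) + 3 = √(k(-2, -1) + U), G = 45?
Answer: -10558/5 + I*√2/5 ≈ -2111.6 + 0.28284*I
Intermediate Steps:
u(d, U) = -⅗ + √(-2 + U)/5
X = 17/5 + I*√2/5 (X = (-⅗ + √(-2 + 0)/5) + 2*2 = (-⅗ + √(-2)/5) + 4 = (-⅗ + (I*√2)/5) + 4 = (-⅗ + I*√2/5) + 4 = 17/5 + I*√2/5 ≈ 3.4 + 0.28284*I)
G*(-47) + X = 45*(-47) + (17/5 + I*√2/5) = -2115 + (17/5 + I*√2/5) = -10558/5 + I*√2/5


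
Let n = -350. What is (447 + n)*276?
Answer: 26772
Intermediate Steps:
(447 + n)*276 = (447 - 350)*276 = 97*276 = 26772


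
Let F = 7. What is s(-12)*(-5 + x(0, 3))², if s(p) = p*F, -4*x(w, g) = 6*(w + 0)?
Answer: -2100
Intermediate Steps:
x(w, g) = -3*w/2 (x(w, g) = -3*(w + 0)/2 = -3*w/2)
s(p) = 7*p (s(p) = p*7 = 7*p)
s(-12)*(-5 + x(0, 3))² = (7*(-12))*(-5 - 3/2*0)² = -84*(-5 + 0)² = -84*(-5)² = -84*25 = -2100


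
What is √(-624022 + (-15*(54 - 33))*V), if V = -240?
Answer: I*√548422 ≈ 740.55*I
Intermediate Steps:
√(-624022 + (-15*(54 - 33))*V) = √(-624022 - 15*(54 - 33)*(-240)) = √(-624022 - 15*21*(-240)) = √(-624022 - 315*(-240)) = √(-624022 + 75600) = √(-548422) = I*√548422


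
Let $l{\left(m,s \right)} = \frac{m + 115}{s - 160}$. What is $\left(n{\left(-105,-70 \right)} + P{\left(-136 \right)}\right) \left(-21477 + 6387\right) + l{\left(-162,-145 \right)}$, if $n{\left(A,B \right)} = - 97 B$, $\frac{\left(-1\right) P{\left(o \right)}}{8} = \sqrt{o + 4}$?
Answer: $- \frac{31250635453}{305} + 241440 i \sqrt{33} \approx -1.0246 \cdot 10^{8} + 1.387 \cdot 10^{6} i$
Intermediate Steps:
$P{\left(o \right)} = - 8 \sqrt{4 + o}$ ($P{\left(o \right)} = - 8 \sqrt{o + 4} = - 8 \sqrt{4 + o}$)
$l{\left(m,s \right)} = \frac{115 + m}{-160 + s}$
$\left(n{\left(-105,-70 \right)} + P{\left(-136 \right)}\right) \left(-21477 + 6387\right) + l{\left(-162,-145 \right)} = \left(\left(-97\right) \left(-70\right) - 8 \sqrt{4 - 136}\right) \left(-21477 + 6387\right) + \frac{115 - 162}{-160 - 145} = \left(6790 - 8 \sqrt{-132}\right) \left(-15090\right) + \frac{1}{-305} \left(-47\right) = \left(6790 - 8 \cdot 2 i \sqrt{33}\right) \left(-15090\right) - - \frac{47}{305} = \left(6790 - 16 i \sqrt{33}\right) \left(-15090\right) + \frac{47}{305} = \left(-102461100 + 241440 i \sqrt{33}\right) + \frac{47}{305} = - \frac{31250635453}{305} + 241440 i \sqrt{33}$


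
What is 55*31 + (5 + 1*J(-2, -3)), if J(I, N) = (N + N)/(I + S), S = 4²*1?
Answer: 11967/7 ≈ 1709.6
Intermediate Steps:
S = 16 (S = 16*1 = 16)
J(I, N) = 2*N/(16 + I) (J(I, N) = (N + N)/(I + 16) = (2*N)/(16 + I) = 2*N/(16 + I))
55*31 + (5 + 1*J(-2, -3)) = 55*31 + (5 + 1*(2*(-3)/(16 - 2))) = 1705 + (5 + 1*(2*(-3)/14)) = 1705 + (5 + 1*(2*(-3)*(1/14))) = 1705 + (5 + 1*(-3/7)) = 1705 + (5 - 3/7) = 1705 + 32/7 = 11967/7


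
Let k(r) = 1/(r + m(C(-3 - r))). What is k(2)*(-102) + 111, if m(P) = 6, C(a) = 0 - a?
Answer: 393/4 ≈ 98.250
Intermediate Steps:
C(a) = -a
k(r) = 1/(6 + r) (k(r) = 1/(r + 6) = 1/(6 + r))
k(2)*(-102) + 111 = -102/(6 + 2) + 111 = -102/8 + 111 = (⅛)*(-102) + 111 = -51/4 + 111 = 393/4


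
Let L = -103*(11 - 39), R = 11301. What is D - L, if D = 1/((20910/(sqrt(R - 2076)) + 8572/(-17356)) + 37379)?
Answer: -2231129520639762505/773623280630192 - 18826921*sqrt(41)/773623280630192 ≈ -2884.0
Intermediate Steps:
L = 2884 (L = -103*(-28) = 2884)
D = 1/(162185338/4339 + 34*sqrt(41)) (D = 1/((20910/(sqrt(11301 - 2076)) + 8572/(-17356)) + 37379) = 1/((20910/(sqrt(9225)) + 8572*(-1/17356)) + 37379) = 1/((20910/((15*sqrt(41))) - 2143/4339) + 37379) = 1/((20910*(sqrt(41)/615) - 2143/4339) + 37379) = 1/((34*sqrt(41) - 2143/4339) + 37379) = 1/((-2143/4339 + 34*sqrt(41)) + 37379) = 1/(162185338/4339 + 34*sqrt(41)) ≈ 2.6598e-5)
D - L = (20697711223/773623280630192 - 18826921*sqrt(41)/773623280630192) - 1*2884 = (20697711223/773623280630192 - 18826921*sqrt(41)/773623280630192) - 2884 = -2231129520639762505/773623280630192 - 18826921*sqrt(41)/773623280630192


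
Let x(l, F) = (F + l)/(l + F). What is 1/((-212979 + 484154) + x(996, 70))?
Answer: 1/271176 ≈ 3.6876e-6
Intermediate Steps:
x(l, F) = 1 (x(l, F) = (F + l)/(F + l) = 1)
1/((-212979 + 484154) + x(996, 70)) = 1/((-212979 + 484154) + 1) = 1/(271175 + 1) = 1/271176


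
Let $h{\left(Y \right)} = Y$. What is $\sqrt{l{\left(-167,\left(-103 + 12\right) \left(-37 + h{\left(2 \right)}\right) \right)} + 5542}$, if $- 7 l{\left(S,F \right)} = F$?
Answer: $\sqrt{5087} \approx 71.323$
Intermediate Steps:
$l{\left(S,F \right)} = - \frac{F}{7}$
$\sqrt{l{\left(-167,\left(-103 + 12\right) \left(-37 + h{\left(2 \right)}\right) \right)} + 5542} = \sqrt{- \frac{\left(-103 + 12\right) \left(-37 + 2\right)}{7} + 5542} = \sqrt{- \frac{\left(-91\right) \left(-35\right)}{7} + 5542} = \sqrt{\left(- \frac{1}{7}\right) 3185 + 5542} = \sqrt{-455 + 5542} = \sqrt{5087}$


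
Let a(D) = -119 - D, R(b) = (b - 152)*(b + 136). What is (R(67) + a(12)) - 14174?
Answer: -31560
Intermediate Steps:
R(b) = (-152 + b)*(136 + b)
(R(67) + a(12)) - 14174 = ((-20672 + 67² - 16*67) + (-119 - 1*12)) - 14174 = ((-20672 + 4489 - 1072) + (-119 - 12)) - 14174 = (-17255 - 131) - 14174 = -17386 - 14174 = -31560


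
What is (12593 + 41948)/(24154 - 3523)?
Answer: 54541/20631 ≈ 2.6436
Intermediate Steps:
(12593 + 41948)/(24154 - 3523) = 54541/20631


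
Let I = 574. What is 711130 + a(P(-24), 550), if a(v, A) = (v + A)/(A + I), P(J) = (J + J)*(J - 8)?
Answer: 399656103/562 ≈ 7.1113e+5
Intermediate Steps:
P(J) = 2*J*(-8 + J) (P(J) = (2*J)*(-8 + J) = 2*J*(-8 + J))
a(v, A) = (A + v)/(574 + A) (a(v, A) = (v + A)/(A + 574) = (A + v)/(574 + A))
711130 + a(P(-24), 550) = 711130 + (550 + 2*(-24)*(-8 - 24))/(574 + 550) = 711130 + (550 + 2*(-24)*(-32))/1124 = 711130 + (550 + 1536)/1124 = 711130 + (1/1124)*2086 = 711130 + 1043/562 = 399656103/562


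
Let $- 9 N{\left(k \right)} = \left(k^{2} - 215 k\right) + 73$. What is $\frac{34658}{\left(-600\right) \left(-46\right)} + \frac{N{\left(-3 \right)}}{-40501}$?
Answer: $\frac{2108869687}{1676741400} \approx 1.2577$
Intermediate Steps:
$N{\left(k \right)} = - \frac{73}{9} - \frac{k^{2}}{9} + \frac{215 k}{9}$ ($N{\left(k \right)} = - \frac{\left(k^{2} - 215 k\right) + 73}{9} = - \frac{73 + k^{2} - 215 k}{9} = - \frac{73}{9} - \frac{k^{2}}{9} + \frac{215 k}{9}$)
$\frac{34658}{\left(-600\right) \left(-46\right)} + \frac{N{\left(-3 \right)}}{-40501} = \frac{34658}{\left(-600\right) \left(-46\right)} + \frac{- \frac{73}{9} - \frac{\left(-3\right)^{2}}{9} + \frac{215}{9} \left(-3\right)}{-40501} = \frac{34658}{27600} + \left(- \frac{73}{9} - 1 - \frac{215}{3}\right) \left(- \frac{1}{40501}\right) = 34658 \cdot \frac{1}{27600} + \left(- \frac{73}{9} - 1 - \frac{215}{3}\right) \left(- \frac{1}{40501}\right) = \frac{17329}{13800} - - \frac{727}{364509} = \frac{17329}{13800} + \frac{727}{364509} = \frac{2108869687}{1676741400}$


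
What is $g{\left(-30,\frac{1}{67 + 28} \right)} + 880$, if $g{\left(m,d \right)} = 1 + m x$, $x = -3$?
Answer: $971$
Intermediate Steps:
$g{\left(m,d \right)} = 1 - 3 m$ ($g{\left(m,d \right)} = 1 + m \left(-3\right) = 1 - 3 m$)
$g{\left(-30,\frac{1}{67 + 28} \right)} + 880 = \left(1 - -90\right) + 880 = \left(1 + 90\right) + 880 = 91 + 880 = 971$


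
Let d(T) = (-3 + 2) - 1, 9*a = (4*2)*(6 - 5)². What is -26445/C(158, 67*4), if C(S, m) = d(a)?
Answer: 26445/2 ≈ 13223.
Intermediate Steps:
a = 8/9 (a = ((4*2)*(6 - 5)²)/9 = (8*1²)/9 = (8*1)/9 = (⅑)*8 = 8/9 ≈ 0.88889)
d(T) = -2 (d(T) = -1 - 1 = -2)
C(S, m) = -2
-26445/C(158, 67*4) = -26445/(-2) = -26445*(-½) = 26445/2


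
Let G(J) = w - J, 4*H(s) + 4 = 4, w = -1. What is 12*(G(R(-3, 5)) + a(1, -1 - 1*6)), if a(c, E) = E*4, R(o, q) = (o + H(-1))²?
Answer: -456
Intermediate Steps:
H(s) = 0 (H(s) = -1 + (¼)*4 = -1 + 1 = 0)
R(o, q) = o² (R(o, q) = (o + 0)² = o²)
a(c, E) = 4*E
G(J) = -1 - J
12*(G(R(-3, 5)) + a(1, -1 - 1*6)) = 12*((-1 - 1*(-3)²) + 4*(-1 - 1*6)) = 12*((-1 - 1*9) + 4*(-1 - 6)) = 12*((-1 - 9) + 4*(-7)) = 12*(-10 - 28) = 12*(-38) = -456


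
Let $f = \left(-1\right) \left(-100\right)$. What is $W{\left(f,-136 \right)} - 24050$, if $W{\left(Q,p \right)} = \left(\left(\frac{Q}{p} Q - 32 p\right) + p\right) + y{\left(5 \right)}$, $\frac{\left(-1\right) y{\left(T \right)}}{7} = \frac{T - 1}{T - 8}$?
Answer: $- \frac{1014808}{51} \approx -19898.0$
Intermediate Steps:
$f = 100$
$y{\left(T \right)} = - \frac{7 \left(-1 + T\right)}{-8 + T}$ ($y{\left(T \right)} = - 7 \frac{T - 1}{T - 8} = - 7 \frac{-1 + T}{-8 + T} = - \frac{7 \left(-1 + T\right)}{-8 + T}$)
$W{\left(Q,p \right)} = \frac{28}{3} - 31 p + \frac{Q^{2}}{p}$ ($W{\left(Q,p \right)} = \left(\left(\frac{Q}{p} Q - 32 p\right) + p\right) + \frac{7 \left(1 - 5\right)}{-8 + 5} = \left(\left(\frac{Q^{2}}{p} - 32 p\right) + p\right) + \frac{7 \left(1 - 5\right)}{-3} = \left(\left(- 32 p + \frac{Q^{2}}{p}\right) + p\right) + 7 \left(- \frac{1}{3}\right) \left(-4\right) = \left(- 31 p + \frac{Q^{2}}{p}\right) + \frac{28}{3} = \frac{28}{3} - 31 p + \frac{Q^{2}}{p}$)
$W{\left(f,-136 \right)} - 24050 = \left(\frac{28}{3} - -4216 + \frac{100^{2}}{-136}\right) - 24050 = \left(\frac{28}{3} + 4216 + 10000 \left(- \frac{1}{136}\right)\right) - 24050 = \left(\frac{28}{3} + 4216 - \frac{1250}{17}\right) - 24050 = \frac{211742}{51} - 24050 = - \frac{1014808}{51}$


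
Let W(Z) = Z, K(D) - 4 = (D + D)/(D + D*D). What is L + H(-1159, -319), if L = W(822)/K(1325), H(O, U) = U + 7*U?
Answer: -6225470/2653 ≈ -2346.6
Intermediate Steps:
H(O, U) = 8*U
K(D) = 4 + 2*D/(D + D²) (K(D) = 4 + (D + D)/(D + D*D) = 4 + (2*D)/(D + D²) = 4 + 2*D/(D + D²))
L = 544986/2653 (L = 822/((2*(3 + 2*1325)/(1 + 1325))) = 822/((2*(3 + 2650)/1326)) = 822/((2*(1/1326)*2653)) = 822/(2653/663) = 822*(663/2653) = 544986/2653 ≈ 205.42)
L + H(-1159, -319) = 544986/2653 + 8*(-319) = 544986/2653 - 2552 = -6225470/2653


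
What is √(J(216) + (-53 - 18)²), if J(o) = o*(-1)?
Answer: 5*√193 ≈ 69.462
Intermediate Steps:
J(o) = -o
√(J(216) + (-53 - 18)²) = √(-1*216 + (-53 - 18)²) = √(-216 + (-71)²) = √(-216 + 5041) = √4825 = 5*√193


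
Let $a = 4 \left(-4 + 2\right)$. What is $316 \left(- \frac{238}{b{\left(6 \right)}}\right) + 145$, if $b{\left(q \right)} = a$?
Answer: $9546$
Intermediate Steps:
$a = -8$ ($a = 4 \left(-2\right) = -8$)
$b{\left(q \right)} = -8$
$316 \left(- \frac{238}{b{\left(6 \right)}}\right) + 145 = 316 \left(- \frac{238}{-8}\right) + 145 = 316 \left(\left(-238\right) \left(- \frac{1}{8}\right)\right) + 145 = 316 \cdot \frac{119}{4} + 145 = 9401 + 145 = 9546$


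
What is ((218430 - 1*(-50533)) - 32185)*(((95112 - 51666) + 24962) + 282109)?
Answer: 82994714226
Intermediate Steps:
((218430 - 1*(-50533)) - 32185)*(((95112 - 51666) + 24962) + 282109) = ((218430 + 50533) - 32185)*((43446 + 24962) + 282109) = (268963 - 32185)*(68408 + 282109) = 236778*350517 = 82994714226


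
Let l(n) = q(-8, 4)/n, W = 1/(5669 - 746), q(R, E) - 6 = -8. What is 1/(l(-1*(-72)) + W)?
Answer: -6564/181 ≈ -36.265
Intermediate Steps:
q(R, E) = -2 (q(R, E) = 6 - 8 = -2)
W = 1/4923 ≈ 0.00020313
l(n) = -2/n
1/(l(-1*(-72)) + W) = 1/(-2/((-1*(-72))) + 1/4923) = 1/(-2/72 + 1/4923) = 1/(-2*1/72 + 1/4923) = 1/(-1/36 + 1/4923) = 1/(-181/6564) = -6564/181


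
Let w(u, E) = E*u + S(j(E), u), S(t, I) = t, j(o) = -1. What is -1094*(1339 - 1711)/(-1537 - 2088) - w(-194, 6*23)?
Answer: 96645157/3625 ≈ 26661.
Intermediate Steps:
w(u, E) = -1 + E*u (w(u, E) = E*u - 1 = -1 + E*u)
-1094*(1339 - 1711)/(-1537 - 2088) - w(-194, 6*23) = -1094*(1339 - 1711)/(-1537 - 2088) - (-1 + (6*23)*(-194)) = -(-406968)/(-3625) - (-1 + 138*(-194)) = -(-406968)*(-1)/3625 - (-1 - 26772) = -1094*372/3625 - 1*(-26773) = -406968/3625 + 26773 = 96645157/3625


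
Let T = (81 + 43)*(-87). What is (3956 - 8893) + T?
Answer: -15725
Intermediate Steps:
T = -10788 (T = 124*(-87) = -10788)
(3956 - 8893) + T = (3956 - 8893) - 10788 = -4937 - 10788 = -15725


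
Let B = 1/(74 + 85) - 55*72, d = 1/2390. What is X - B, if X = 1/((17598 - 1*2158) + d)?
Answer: 23234687532049/5867354559 ≈ 3960.0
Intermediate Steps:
d = 1/2390 ≈ 0.00041841
X = 2390/36901601 (X = 1/((17598 - 1*2158) + 1/2390) = 1/((17598 - 2158) + 1/2390) = 1/(15440 + 1/2390) = 1/(36901601/2390) = 2390/36901601 ≈ 6.4767e-5)
B = -629639/159 (B = 1/159 - 3960 = -629639/159 ≈ -3960.0)
X - B = 2390/36901601 - 1*(-629639/159) = 2390/36901601 + 629639/159 = 23234687532049/5867354559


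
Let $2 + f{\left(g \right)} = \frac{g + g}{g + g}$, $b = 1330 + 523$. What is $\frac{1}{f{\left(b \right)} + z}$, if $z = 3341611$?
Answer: $\frac{1}{3341610} \approx 2.9926 \cdot 10^{-7}$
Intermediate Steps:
$b = 1853$
$f{\left(g \right)} = -1$ ($f{\left(g \right)} = -2 + \frac{g + g}{g + g} = -2 + \frac{2 g}{2 g} = -2 + 2 g \frac{1}{2 g} = -2 + 1 = -1$)
$\frac{1}{f{\left(b \right)} + z} = \frac{1}{-1 + 3341611} = \frac{1}{3341610}$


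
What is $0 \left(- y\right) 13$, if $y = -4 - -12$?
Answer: $0$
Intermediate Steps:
$y = 8$ ($y = -4 + 12 = 8$)
$0 \left(- y\right) 13 = 0 \left(\left(-1\right) 8\right) 13 = 0 \left(-8\right) 13 = 0 \cdot 13 = 0$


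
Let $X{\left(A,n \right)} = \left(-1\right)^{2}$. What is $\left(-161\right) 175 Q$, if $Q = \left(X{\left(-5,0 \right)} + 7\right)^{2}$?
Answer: $-1803200$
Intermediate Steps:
$X{\left(A,n \right)} = 1$
$Q = 64$ ($Q = \left(1 + 7\right)^{2} = 8^{2} = 64$)
$\left(-161\right) 175 Q = \left(-161\right) 175 \cdot 64 = \left(-28175\right) 64 = -1803200$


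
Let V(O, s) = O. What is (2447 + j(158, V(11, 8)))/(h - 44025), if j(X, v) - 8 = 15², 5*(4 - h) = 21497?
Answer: -100/1803 ≈ -0.055463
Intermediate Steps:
h = -21477/5 (h = 4 - ⅕*21497 = 4 - 21497/5 = -21477/5 ≈ -4295.4)
j(X, v) = 233 (j(X, v) = 8 + 15² = 8 + 225 = 233)
(2447 + j(158, V(11, 8)))/(h - 44025) = (2447 + 233)/(-21477/5 - 44025) = 2680/(-241602/5) = 2680*(-5/241602) = -100/1803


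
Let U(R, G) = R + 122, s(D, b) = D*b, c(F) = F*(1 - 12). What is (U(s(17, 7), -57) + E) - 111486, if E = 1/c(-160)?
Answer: -195791199/1760 ≈ -1.1125e+5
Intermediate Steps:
c(F) = -11*F (c(F) = F*(-11) = -11*F)
U(R, G) = 122 + R
E = 1/1760 (E = 1/(-11*(-160)) = 1/1760 ≈ 0.00056818)
(U(s(17, 7), -57) + E) - 111486 = ((122 + 17*7) + 1/1760) - 111486 = ((122 + 119) + 1/1760) - 111486 = (241 + 1/1760) - 111486 = 424161/1760 - 111486 = -195791199/1760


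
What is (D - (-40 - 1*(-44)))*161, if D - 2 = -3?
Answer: -805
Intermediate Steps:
D = -1 (D = 2 - 3 = -1)
(D - (-40 - 1*(-44)))*161 = (-1 - (-40 - 1*(-44)))*161 = (-1 - (-40 + 44))*161 = (-1 - 1*4)*161 = (-1 - 4)*161 = -5*161 = -805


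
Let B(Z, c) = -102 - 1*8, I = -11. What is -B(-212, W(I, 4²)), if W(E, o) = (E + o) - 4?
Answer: 110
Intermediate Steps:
W(E, o) = -4 + E + o
B(Z, c) = -110 (B(Z, c) = -102 - 8 = -110)
-B(-212, W(I, 4²)) = -1*(-110) = 110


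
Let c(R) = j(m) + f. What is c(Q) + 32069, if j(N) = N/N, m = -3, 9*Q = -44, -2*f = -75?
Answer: 64215/2 ≈ 32108.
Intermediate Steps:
f = 75/2 (f = -½*(-75) = 75/2 ≈ 37.500)
Q = -44/9 (Q = (⅑)*(-44) = -44/9 ≈ -4.8889)
j(N) = 1
c(R) = 77/2 (c(R) = 1 + 75/2 = 77/2)
c(Q) + 32069 = 77/2 + 32069 = 64215/2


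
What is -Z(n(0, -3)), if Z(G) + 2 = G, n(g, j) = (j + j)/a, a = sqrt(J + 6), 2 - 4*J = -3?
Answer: 2 + 12*sqrt(29)/29 ≈ 4.2283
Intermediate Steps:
J = 5/4 (J = 1/2 - 1/4*(-3) = 1/2 + 3/4 = 5/4 ≈ 1.2500)
a = sqrt(29)/2 (a = sqrt(5/4 + 6) = sqrt(29/4) = sqrt(29)/2 ≈ 2.6926)
n(g, j) = 4*j*sqrt(29)/29 (n(g, j) = (j + j)/((sqrt(29)/2)) = (2*j)*(2*sqrt(29)/29) = 4*j*sqrt(29)/29)
Z(G) = -2 + G
-Z(n(0, -3)) = -(-2 + (4/29)*(-3)*sqrt(29)) = -(-2 - 12*sqrt(29)/29) = 2 + 12*sqrt(29)/29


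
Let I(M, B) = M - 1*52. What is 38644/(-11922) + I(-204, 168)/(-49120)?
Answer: -29611582/9150135 ≈ -3.2362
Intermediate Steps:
I(M, B) = -52 + M (I(M, B) = M - 52 = -52 + M)
38644/(-11922) + I(-204, 168)/(-49120) = 38644/(-11922) + (-52 - 204)/(-49120) = 38644*(-1/11922) - 256*(-1/49120) = -19322/5961 + 8/1535 = -29611582/9150135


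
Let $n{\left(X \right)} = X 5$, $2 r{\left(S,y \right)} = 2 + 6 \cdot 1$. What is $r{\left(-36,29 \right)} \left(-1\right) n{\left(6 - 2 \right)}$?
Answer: $-80$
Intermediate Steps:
$r{\left(S,y \right)} = 4$ ($r{\left(S,y \right)} = \frac{2 + 6 \cdot 1}{2} = \frac{2 + 6}{2} = \frac{1}{2} \cdot 8 = 4$)
$n{\left(X \right)} = 5 X$
$r{\left(-36,29 \right)} \left(-1\right) n{\left(6 - 2 \right)} = 4 \left(-1\right) 5 \left(6 - 2\right) = - 4 \cdot 5 \cdot 4 = \left(-4\right) 20 = -80$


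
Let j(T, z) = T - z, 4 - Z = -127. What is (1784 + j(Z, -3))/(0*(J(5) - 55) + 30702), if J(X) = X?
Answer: 137/2193 ≈ 0.062472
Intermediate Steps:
Z = 131 (Z = 4 - 1*(-127) = 4 + 127 = 131)
(1784 + j(Z, -3))/(0*(J(5) - 55) + 30702) = (1784 + (131 - 1*(-3)))/(0*(5 - 55) + 30702) = (1784 + (131 + 3))/(0*(-50) + 30702) = (1784 + 134)/(0 + 30702) = 1918/30702 = 1918*(1/30702) = 137/2193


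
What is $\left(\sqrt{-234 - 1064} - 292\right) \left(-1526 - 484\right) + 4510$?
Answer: $591430 - 2010 i \sqrt{1298} \approx 5.9143 \cdot 10^{5} - 72416.0 i$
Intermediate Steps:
$\left(\sqrt{-234 - 1064} - 292\right) \left(-1526 - 484\right) + 4510 = \left(\sqrt{-1298} - 292\right) \left(-2010\right) + 4510 = \left(i \sqrt{1298} - 292\right) \left(-2010\right) + 4510 = \left(-292 + i \sqrt{1298}\right) \left(-2010\right) + 4510 = \left(586920 - 2010 i \sqrt{1298}\right) + 4510 = 591430 - 2010 i \sqrt{1298}$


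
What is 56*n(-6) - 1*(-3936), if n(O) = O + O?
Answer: 3264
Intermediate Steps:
n(O) = 2*O
56*n(-6) - 1*(-3936) = 56*(2*(-6)) - 1*(-3936) = 56*(-12) + 3936 = -672 + 3936 = 3264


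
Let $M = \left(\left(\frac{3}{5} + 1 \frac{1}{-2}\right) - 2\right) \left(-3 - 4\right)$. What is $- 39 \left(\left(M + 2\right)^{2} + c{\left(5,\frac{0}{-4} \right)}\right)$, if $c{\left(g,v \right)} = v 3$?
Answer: $- \frac{912951}{100} \approx -9129.5$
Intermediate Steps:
$c{\left(g,v \right)} = 3 v$
$M = \frac{133}{10}$ ($M = \left(\left(3 \cdot \frac{1}{5} + 1 \left(- \frac{1}{2}\right)\right) - 2\right) \left(-7\right) = \left(\left(\frac{3}{5} - \frac{1}{2}\right) - 2\right) \left(-7\right) = \left(\frac{1}{10} - 2\right) \left(-7\right) = \left(- \frac{19}{10}\right) \left(-7\right) = \frac{133}{10} \approx 13.3$)
$- 39 \left(\left(M + 2\right)^{2} + c{\left(5,\frac{0}{-4} \right)}\right) = - 39 \left(\left(\frac{133}{10} + 2\right)^{2} + 3 \frac{0}{-4}\right) = - 39 \left(\left(\frac{153}{10}\right)^{2} + 3 \cdot 0 \left(- \frac{1}{4}\right)\right) = - 39 \left(\frac{23409}{100} + 3 \cdot 0\right) = - 39 \left(\frac{23409}{100} + 0\right) = \left(-39\right) \frac{23409}{100} = - \frac{912951}{100}$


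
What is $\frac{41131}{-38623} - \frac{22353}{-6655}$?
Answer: $\frac{589613114}{257036065} \approx 2.2939$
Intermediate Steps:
$\frac{41131}{-38623} - \frac{22353}{-6655} = 41131 \left(- \frac{1}{38623}\right) - - \frac{22353}{6655} = - \frac{41131}{38623} + \frac{22353}{6655} = \frac{589613114}{257036065}$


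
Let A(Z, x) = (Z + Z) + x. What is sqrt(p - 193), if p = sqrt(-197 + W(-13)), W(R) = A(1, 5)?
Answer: sqrt(-193 + I*sqrt(190)) ≈ 0.49578 + 13.901*I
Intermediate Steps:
A(Z, x) = x + 2*Z (A(Z, x) = 2*Z + x = x + 2*Z)
W(R) = 7 (W(R) = 5 + 2*1 = 5 + 2 = 7)
p = I*sqrt(190) (p = sqrt(-197 + 7) = sqrt(-190) = I*sqrt(190) ≈ 13.784*I)
sqrt(p - 193) = sqrt(I*sqrt(190) - 193) = sqrt(-193 + I*sqrt(190))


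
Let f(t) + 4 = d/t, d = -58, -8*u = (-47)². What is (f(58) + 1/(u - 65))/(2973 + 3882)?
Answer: -4551/6235765 ≈ -0.00072982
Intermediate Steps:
u = -2209/8 (u = -⅛*(-47)² = -⅛*2209 = -2209/8 ≈ -276.13)
f(t) = -4 - 58/t
(f(58) + 1/(u - 65))/(2973 + 3882) = ((-4 - 58/58) + 1/(-2209/8 - 65))/(2973 + 3882) = ((-4 - 58*1/58) + 1/(-2729/8))/6855 = ((-4 - 1) - 8/2729)*(1/6855) = (-5 - 8/2729)*(1/6855) = -13653/2729*1/6855 = -4551/6235765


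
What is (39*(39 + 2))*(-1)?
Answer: -1599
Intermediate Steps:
(39*(39 + 2))*(-1) = (39*41)*(-1) = 1599*(-1) = -1599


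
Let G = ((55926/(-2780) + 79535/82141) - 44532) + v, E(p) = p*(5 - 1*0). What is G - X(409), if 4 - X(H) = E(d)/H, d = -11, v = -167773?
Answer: -9915301915641037/46697979910 ≈ -2.1233e+5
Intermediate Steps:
E(p) = 5*p (E(p) = p*(5 + 0) = p*5 = 5*p)
G = -24242319912083/114175990 (G = ((55926/(-2780) + 79535/82141) - 44532) - 167773 = ((55926*(-1/2780) + 79535*(1/82141)) - 44532) - 167773 = ((-27963/1390 + 79535/82141) - 44532) - 167773 = (-2186355133/114175990 - 44532) - 167773 = -5086671541813/114175990 - 167773 = -24242319912083/114175990 ≈ -2.1232e+5)
X(H) = 4 + 55/H (X(H) = 4 - 5*(-11)/H = 4 - (-55)/H = 4 + 55/H)
G - X(409) = -24242319912083/114175990 - (4 + 55/409) = -24242319912083/114175990 - 1*1691/409 = -24242319912083/114175990 - 1691/409 = -9915301915641037/46697979910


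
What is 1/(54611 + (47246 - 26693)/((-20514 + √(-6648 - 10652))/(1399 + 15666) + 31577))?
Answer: 2642745289793839831381/144324683210049952764114036 + 584561575*I*√173/144324683210049952764114036 ≈ 1.8311e-5 + 5.3274e-17*I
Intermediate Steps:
1/(54611 + (47246 - 26693)/((-20514 + √(-6648 - 10652))/(1399 + 15666) + 31577)) = 1/(54611 + 20553/((-20514 + √(-17300))/17065 + 31577)) = 1/(54611 + 20553/((-20514 + 10*I*√173)*(1/17065) + 31577)) = 1/(54611 + 20553/((-20514/17065 + 2*I*√173/3413) + 31577)) = 1/(54611 + 20553/(538840991/17065 + 2*I*√173/3413))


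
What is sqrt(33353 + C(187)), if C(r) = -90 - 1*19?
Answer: 2*sqrt(8311) ≈ 182.33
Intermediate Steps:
C(r) = -109 (C(r) = -90 - 19 = -109)
sqrt(33353 + C(187)) = sqrt(33353 - 109) = sqrt(33244) = 2*sqrt(8311)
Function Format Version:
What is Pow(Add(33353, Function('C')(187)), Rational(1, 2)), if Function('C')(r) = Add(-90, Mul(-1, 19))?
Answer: Mul(2, Pow(8311, Rational(1, 2))) ≈ 182.33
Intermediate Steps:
Function('C')(r) = -109 (Function('C')(r) = Add(-90, -19) = -109)
Pow(Add(33353, Function('C')(187)), Rational(1, 2)) = Pow(Add(33353, -109), Rational(1, 2)) = Pow(33244, Rational(1, 2)) = Mul(2, Pow(8311, Rational(1, 2)))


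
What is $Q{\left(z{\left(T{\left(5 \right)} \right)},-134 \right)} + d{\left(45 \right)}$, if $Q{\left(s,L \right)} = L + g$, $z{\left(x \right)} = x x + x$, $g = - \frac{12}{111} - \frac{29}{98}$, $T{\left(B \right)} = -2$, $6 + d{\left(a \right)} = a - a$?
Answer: $- \frac{509105}{3626} \approx -140.4$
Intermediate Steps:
$d{\left(a \right)} = -6$ ($d{\left(a \right)} = -6 + \left(a - a\right) = -6 + 0 = -6$)
$g = - \frac{1465}{3626}$ ($g = \left(-12\right) \frac{1}{111} - \frac{29}{98} = - \frac{4}{37} - \frac{29}{98} = - \frac{1465}{3626} \approx -0.40403$)
$z{\left(x \right)} = x + x^{2}$ ($z{\left(x \right)} = x^{2} + x = x + x^{2}$)
$Q{\left(s,L \right)} = - \frac{1465}{3626} + L$ ($Q{\left(s,L \right)} = L - \frac{1465}{3626} = - \frac{1465}{3626} + L$)
$Q{\left(z{\left(T{\left(5 \right)} \right)},-134 \right)} + d{\left(45 \right)} = \left(- \frac{1465}{3626} - 134\right) - 6 = - \frac{487349}{3626} - 6 = - \frac{509105}{3626}$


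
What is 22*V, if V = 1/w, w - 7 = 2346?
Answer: 22/2353 ≈ 0.0093498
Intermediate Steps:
w = 2353 (w = 7 + 2346 = 2353)
V = 1/2353 ≈ 0.00042499
22*V = 22*(1/2353) = 22/2353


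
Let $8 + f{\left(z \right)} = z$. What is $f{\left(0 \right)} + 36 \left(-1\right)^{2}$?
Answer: $28$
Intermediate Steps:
$f{\left(z \right)} = -8 + z$
$f{\left(0 \right)} + 36 \left(-1\right)^{2} = \left(-8 + 0\right) + 36 \left(-1\right)^{2} = -8 + 36 \cdot 1 = -8 + 36 = 28$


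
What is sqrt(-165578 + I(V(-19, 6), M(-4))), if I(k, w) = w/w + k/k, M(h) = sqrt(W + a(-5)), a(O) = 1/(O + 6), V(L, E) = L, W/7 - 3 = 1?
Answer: 2*I*sqrt(41394) ≈ 406.91*I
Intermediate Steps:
W = 28 (W = 21 + 7*1 = 21 + 7 = 28)
a(O) = 1/(6 + O)
M(h) = sqrt(29) (M(h) = sqrt(28 + 1/(6 - 5)) = sqrt(28 + 1/1) = sqrt(28 + 1) = sqrt(29))
I(k, w) = 2 (I(k, w) = 1 + 1 = 2)
sqrt(-165578 + I(V(-19, 6), M(-4))) = sqrt(-165578 + 2) = sqrt(-165576) = 2*I*sqrt(41394)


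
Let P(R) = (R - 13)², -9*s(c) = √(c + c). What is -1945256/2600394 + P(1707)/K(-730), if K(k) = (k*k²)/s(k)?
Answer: -972628/1300197 + 717409*I*√365/437644125 ≈ -0.74806 + 0.031318*I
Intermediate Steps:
s(c) = -√2*√c/9 (s(c) = -√(c + c)/9 = -√2*√c/9)
K(k) = -9*√2*k^(5/2)/2 (K(k) = (k*k²)/((-√2*√k/9)) = k³*(-9*√2/(2*√k)) = -9*√2*k^(5/2)/2)
P(R) = (-13 + R)²
-1945256/2600394 + P(1707)/K(-730) = -1945256/2600394 + (-13 + 1707)²/((-9*√2*(-730)^(5/2)/2)) = -1945256*1/2600394 + 1694²/((-9*√2*532900*I*√730/2)) = -972628/1300197 + 2869636/((-4796100*I*√365)) = -972628/1300197 + 2869636*(I*√365/1750576500) = -972628/1300197 + 717409*I*√365/437644125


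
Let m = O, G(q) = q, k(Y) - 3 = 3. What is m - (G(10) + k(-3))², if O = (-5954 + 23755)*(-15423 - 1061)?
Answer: -293431940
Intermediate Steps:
k(Y) = 6 (k(Y) = 3 + 3 = 6)
O = -293431684 (O = 17801*(-16484) = -293431684)
m = -293431684
m - (G(10) + k(-3))² = -293431684 - (10 + 6)² = -293431684 - 1*16² = -293431684 - 1*256 = -293431684 - 256 = -293431940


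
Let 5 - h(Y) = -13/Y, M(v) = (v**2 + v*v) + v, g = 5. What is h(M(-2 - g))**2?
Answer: 1296/49 ≈ 26.449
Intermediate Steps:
M(v) = v + 2*v**2 (M(v) = (v**2 + v**2) + v = 2*v**2 + v = v + 2*v**2)
h(Y) = 5 + 13/Y (h(Y) = 5 - (-13)/Y = 5 + 13/Y)
h(M(-2 - g))**2 = (5 + 13/(((-2 - 1*5)*(1 + 2*(-2 - 1*5)))))**2 = (5 + 13/(((-2 - 5)*(1 + 2*(-2 - 5)))))**2 = (5 + 13/((-7*(1 + 2*(-7)))))**2 = (5 + 13/((-7*(1 - 14))))**2 = (5 + 13/((-7*(-13))))**2 = (5 + 13/91)**2 = (5 + 13*(1/91))**2 = (5 + 1/7)**2 = (36/7)**2 = 1296/49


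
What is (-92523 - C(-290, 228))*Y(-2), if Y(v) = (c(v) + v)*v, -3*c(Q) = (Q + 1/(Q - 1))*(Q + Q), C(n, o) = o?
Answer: -2844364/3 ≈ -9.4812e+5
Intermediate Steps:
c(Q) = -2*Q*(Q + 1/(-1 + Q))/3 (c(Q) = -(Q + 1/(Q - 1))*(Q + Q)/3 = -(Q + 1/(-1 + Q))*2*Q/3 = -2*Q*(Q + 1/(-1 + Q))/3)
Y(v) = v*(v + 2*v*(-1 + v - v²)/(3*(-1 + v))) (Y(v) = (2*v*(-1 + v - v²)/(3*(-1 + v)) + v)*v = (v + 2*v*(-1 + v - v²)/(3*(-1 + v)))*v = v*(v + 2*v*(-1 + v - v²)/(3*(-1 + v))))
(-92523 - C(-290, 228))*Y(-2) = (-92523 - 1*228)*((⅓)*(-2)²*(-5 - 2*(-2)² + 5*(-2))/(-1 - 2)) = (-92523 - 228)*((⅓)*4*(-5 - 2*4 - 10)/(-3)) = -30917*4*(-1)*(-5 - 8 - 10)/3 = -30917*4*(-1)*(-23)/3 = -92751*92/9 = -2844364/3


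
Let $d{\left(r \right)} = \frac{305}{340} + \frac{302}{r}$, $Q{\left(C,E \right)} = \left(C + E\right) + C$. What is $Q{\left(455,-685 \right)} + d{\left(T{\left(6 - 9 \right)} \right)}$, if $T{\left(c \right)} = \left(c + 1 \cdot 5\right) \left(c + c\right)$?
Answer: $\frac{40949}{204} \approx 200.73$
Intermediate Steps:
$Q{\left(C,E \right)} = E + 2 C$
$T{\left(c \right)} = 2 c \left(5 + c\right)$ ($T{\left(c \right)} = \left(c + 5\right) 2 c = \left(5 + c\right) 2 c = 2 c \left(5 + c\right)$)
$d{\left(r \right)} = \frac{61}{68} + \frac{302}{r}$ ($d{\left(r \right)} = 305 \cdot \frac{1}{340} + \frac{302}{r} = \frac{61}{68} + \frac{302}{r}$)
$Q{\left(455,-685 \right)} + d{\left(T{\left(6 - 9 \right)} \right)} = \left(-685 + 2 \cdot 455\right) + \left(\frac{61}{68} + \frac{302}{2 \left(6 - 9\right) \left(5 + \left(6 - 9\right)\right)}\right) = \left(-685 + 910\right) + \left(\frac{61}{68} + \frac{302}{2 \left(6 - 9\right) \left(5 + \left(6 - 9\right)\right)}\right) = 225 + \left(\frac{61}{68} + \frac{302}{2 \left(-3\right) \left(5 - 3\right)}\right) = 225 + \left(\frac{61}{68} + \frac{302}{2 \left(-3\right) 2}\right) = 225 + \left(\frac{61}{68} + \frac{302}{-12}\right) = 225 + \left(\frac{61}{68} + 302 \left(- \frac{1}{12}\right)\right) = 225 + \left(\frac{61}{68} - \frac{151}{6}\right) = 225 - \frac{4951}{204} = \frac{40949}{204}$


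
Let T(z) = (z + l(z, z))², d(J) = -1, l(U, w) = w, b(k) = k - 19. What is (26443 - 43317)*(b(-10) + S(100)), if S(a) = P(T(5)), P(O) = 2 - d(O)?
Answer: 438724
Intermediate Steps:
b(k) = -19 + k
T(z) = 4*z² (T(z) = (z + z)² = (2*z)² = 4*z²)
P(O) = 3 (P(O) = 2 - 1*(-1) = 2 + 1 = 3)
S(a) = 3
(26443 - 43317)*(b(-10) + S(100)) = (26443 - 43317)*((-19 - 10) + 3) = -16874*(-29 + 3) = -16874*(-26) = 438724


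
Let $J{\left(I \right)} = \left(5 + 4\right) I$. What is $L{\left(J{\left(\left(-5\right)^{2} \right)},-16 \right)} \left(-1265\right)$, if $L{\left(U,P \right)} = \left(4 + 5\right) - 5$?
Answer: $-5060$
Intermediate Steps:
$J{\left(I \right)} = 9 I$
$L{\left(U,P \right)} = 4$ ($L{\left(U,P \right)} = 9 - 5 = 4$)
$L{\left(J{\left(\left(-5\right)^{2} \right)},-16 \right)} \left(-1265\right) = 4 \left(-1265\right) = -5060$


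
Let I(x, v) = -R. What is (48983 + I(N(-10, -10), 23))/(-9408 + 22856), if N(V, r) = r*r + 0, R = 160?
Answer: 48823/13448 ≈ 3.6305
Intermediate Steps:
N(V, r) = r**2 (N(V, r) = r**2 + 0 = r**2)
I(x, v) = -160 (I(x, v) = -1*160 = -160)
(48983 + I(N(-10, -10), 23))/(-9408 + 22856) = (48983 - 160)/(-9408 + 22856) = 48823/13448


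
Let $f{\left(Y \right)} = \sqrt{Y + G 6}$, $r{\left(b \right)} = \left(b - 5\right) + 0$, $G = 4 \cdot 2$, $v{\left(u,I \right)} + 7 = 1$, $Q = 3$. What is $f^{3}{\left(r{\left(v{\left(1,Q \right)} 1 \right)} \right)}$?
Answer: $37 \sqrt{37} \approx 225.06$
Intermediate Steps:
$v{\left(u,I \right)} = -6$ ($v{\left(u,I \right)} = -7 + 1 = -6$)
$G = 8$
$r{\left(b \right)} = -5 + b$ ($r{\left(b \right)} = \left(-5 + b\right) + 0 = -5 + b$)
$f{\left(Y \right)} = \sqrt{48 + Y}$ ($f{\left(Y \right)} = \sqrt{Y + 8 \cdot 6} = \sqrt{Y + 48} = \sqrt{48 + Y}$)
$f^{3}{\left(r{\left(v{\left(1,Q \right)} 1 \right)} \right)} = \left(\sqrt{48 - 11}\right)^{3} = \left(\sqrt{37}\right)^{3} = 37 \sqrt{37}$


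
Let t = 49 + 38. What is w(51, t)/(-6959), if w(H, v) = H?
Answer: -51/6959 ≈ -0.0073286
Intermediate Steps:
t = 87
w(51, t)/(-6959) = 51/(-6959) = 51*(-1/6959) = -51/6959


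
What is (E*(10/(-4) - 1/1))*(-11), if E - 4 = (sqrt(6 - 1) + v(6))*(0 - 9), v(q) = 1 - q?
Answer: 3773/2 - 693*sqrt(5)/2 ≈ 1111.7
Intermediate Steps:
E = 49 - 9*sqrt(5) (E = 4 + (sqrt(6 - 1) + (1 - 1*6))*(0 - 9) = 4 + (sqrt(5) + (1 - 6))*(-9) = 4 + (sqrt(5) - 5)*(-9) = 4 + (-5 + sqrt(5))*(-9) = 4 + (45 - 9*sqrt(5)) = 49 - 9*sqrt(5) ≈ 28.875)
(E*(10/(-4) - 1/1))*(-11) = ((49 - 9*sqrt(5))*(10/(-4) - 1/1))*(-11) = ((49 - 9*sqrt(5))*(10*(-1/4) - 1*1))*(-11) = ((49 - 9*sqrt(5))*(-5/2 - 1))*(-11) = ((49 - 9*sqrt(5))*(-7/2))*(-11) = (-343/2 + 63*sqrt(5)/2)*(-11) = 3773/2 - 693*sqrt(5)/2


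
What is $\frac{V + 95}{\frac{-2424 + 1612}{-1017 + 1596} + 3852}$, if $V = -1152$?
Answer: $- \frac{612003}{2229496} \approx -0.2745$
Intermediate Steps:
$\frac{V + 95}{\frac{-2424 + 1612}{-1017 + 1596} + 3852} = \frac{-1152 + 95}{\frac{-2424 + 1612}{-1017 + 1596} + 3852} = - \frac{1057}{- \frac{812}{579} + 3852} = - \frac{1057}{\frac{2229496}{579}} = \left(-1057\right) \frac{579}{2229496} = - \frac{612003}{2229496}$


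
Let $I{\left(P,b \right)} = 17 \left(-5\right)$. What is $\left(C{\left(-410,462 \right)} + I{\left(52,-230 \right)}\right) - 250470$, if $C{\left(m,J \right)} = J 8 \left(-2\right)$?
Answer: $-257947$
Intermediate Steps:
$I{\left(P,b \right)} = -85$
$C{\left(m,J \right)} = - 16 J$ ($C{\left(m,J \right)} = 8 J \left(-2\right) = - 16 J$)
$\left(C{\left(-410,462 \right)} + I{\left(52,-230 \right)}\right) - 250470 = \left(\left(-16\right) 462 - 85\right) - 250470 = \left(-7392 - 85\right) - 250470 = -7477 - 250470 = -257947$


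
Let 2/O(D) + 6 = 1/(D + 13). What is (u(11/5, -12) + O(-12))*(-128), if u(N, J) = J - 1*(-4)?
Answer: 5376/5 ≈ 1075.2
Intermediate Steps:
O(D) = 2/(-6 + 1/(13 + D)) (O(D) = 2/(-6 + 1/(D + 13)) = 2/(-6 + 1/(13 + D)))
u(N, J) = 4 + J (u(N, J) = J + 4 = 4 + J)
(u(11/5, -12) + O(-12))*(-128) = ((4 - 12) + 2*(-13 - 1*(-12))/(77 + 6*(-12)))*(-128) = (-8 + 2*(-13 + 12)/(77 - 72))*(-128) = (-8 + 2*(-1)/5)*(-128) = (-8 + 2*(⅕)*(-1))*(-128) = (-8 - ⅖)*(-128) = -42/5*(-128) = 5376/5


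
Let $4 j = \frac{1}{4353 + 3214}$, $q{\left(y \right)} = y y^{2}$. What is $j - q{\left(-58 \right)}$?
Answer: $\frac{5905650017}{30268} \approx 1.9511 \cdot 10^{5}$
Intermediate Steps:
$q{\left(y \right)} = y^{3}$
$j = \frac{1}{30268}$ ($j = \frac{1}{4 \left(4353 + 3214\right)} = \frac{1}{4 \cdot 7567} = \frac{1}{4} \cdot \frac{1}{7567} = \frac{1}{30268} \approx 3.3038 \cdot 10^{-5}$)
$j - q{\left(-58 \right)} = \frac{1}{30268} - \left(-58\right)^{3} = \frac{1}{30268} - -195112 = \frac{1}{30268} + 195112 = \frac{5905650017}{30268}$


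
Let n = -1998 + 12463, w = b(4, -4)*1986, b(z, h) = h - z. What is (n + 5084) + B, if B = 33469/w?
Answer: 247009043/15888 ≈ 15547.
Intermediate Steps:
w = -15888 (w = (-4 - 1*4)*1986 = (-4 - 4)*1986 = -8*1986 = -15888)
n = 10465
B = -33469/15888 (B = 33469/(-15888) = 33469*(-1/15888) = -33469/15888 ≈ -2.1066)
(n + 5084) + B = (10465 + 5084) - 33469/15888 = 15549 - 33469/15888 = 247009043/15888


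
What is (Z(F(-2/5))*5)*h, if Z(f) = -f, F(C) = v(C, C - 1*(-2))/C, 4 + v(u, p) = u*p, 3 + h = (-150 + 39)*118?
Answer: 759858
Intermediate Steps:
h = -13101 (h = -3 + (-150 + 39)*118 = -3 - 111*118 = -3 - 13098 = -13101)
v(u, p) = -4 + p*u (v(u, p) = -4 + u*p = -4 + p*u)
F(C) = (-4 + C*(2 + C))/C (F(C) = (-4 + (C - 1*(-2))*C)/C = (-4 + (C + 2)*C)/C = (-4 + (2 + C)*C)/C = (-4 + C*(2 + C))/C)
(Z(F(-2/5))*5)*h = (-(2 - 2/5 - 4/((-2/5)))*5)*(-13101) = (-(2 - 2*⅕ - 4/((-2*⅕)))*5)*(-13101) = (-(2 - ⅖ - 4/(-⅖))*5)*(-13101) = (-(2 - ⅖ - 4*(-5/2))*5)*(-13101) = (-(2 - ⅖ + 10)*5)*(-13101) = (-1*58/5*5)*(-13101) = -58/5*5*(-13101) = -58*(-13101) = 759858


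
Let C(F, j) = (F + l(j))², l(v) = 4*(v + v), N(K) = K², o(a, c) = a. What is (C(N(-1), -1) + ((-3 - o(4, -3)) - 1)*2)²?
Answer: 1089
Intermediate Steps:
l(v) = 8*v (l(v) = 4*(2*v) = 8*v)
C(F, j) = (F + 8*j)²
(C(N(-1), -1) + ((-3 - o(4, -3)) - 1)*2)² = (((-1)² + 8*(-1))² + ((-3 - 1*4) - 1)*2)² = ((1 - 8)² + ((-3 - 4) - 1)*2)² = ((-7)² + (-7 - 1)*2)² = (49 - 8*2)² = (49 - 16)² = 33² = 1089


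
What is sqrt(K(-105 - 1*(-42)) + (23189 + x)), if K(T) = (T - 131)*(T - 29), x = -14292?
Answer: sqrt(26745) ≈ 163.54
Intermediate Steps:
K(T) = (-131 + T)*(-29 + T)
sqrt(K(-105 - 1*(-42)) + (23189 + x)) = sqrt((3799 + (-105 - 1*(-42))**2 - 160*(-105 - 1*(-42))) + (23189 - 14292)) = sqrt((3799 + (-105 + 42)**2 - 160*(-105 + 42)) + 8897) = sqrt((3799 + (-63)**2 - 160*(-63)) + 8897) = sqrt((3799 + 3969 + 10080) + 8897) = sqrt(17848 + 8897) = sqrt(26745)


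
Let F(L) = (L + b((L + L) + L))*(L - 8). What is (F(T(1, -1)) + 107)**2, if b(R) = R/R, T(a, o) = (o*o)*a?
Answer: 8649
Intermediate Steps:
T(a, o) = a*o**2 (T(a, o) = o**2*a = a*o**2)
b(R) = 1
F(L) = (1 + L)*(-8 + L) (F(L) = (L + 1)*(L - 8) = (1 + L)*(-8 + L))
(F(T(1, -1)) + 107)**2 = ((-8 + (1*(-1)**2)**2 - 7*(-1)**2) + 107)**2 = ((-8 + (1*1)**2 - 7) + 107)**2 = ((-8 + 1**2 - 7*1) + 107)**2 = ((-8 + 1 - 7) + 107)**2 = (-14 + 107)**2 = 93**2 = 8649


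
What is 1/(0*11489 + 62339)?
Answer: 1/62339 ≈ 1.6041e-5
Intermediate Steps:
1/(0*11489 + 62339) = 1/(0 + 62339) = 1/62339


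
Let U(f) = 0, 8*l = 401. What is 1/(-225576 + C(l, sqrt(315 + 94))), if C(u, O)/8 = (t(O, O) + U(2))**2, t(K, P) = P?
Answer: -1/222304 ≈ -4.4983e-6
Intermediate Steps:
l = 401/8 (l = (1/8)*401 = 401/8 ≈ 50.125)
C(u, O) = 8*O**2 (C(u, O) = 8*(O + 0)**2 = 8*O**2)
1/(-225576 + C(l, sqrt(315 + 94))) = 1/(-225576 + 8*(sqrt(315 + 94))**2) = 1/(-225576 + 8*(sqrt(409))**2) = 1/(-225576 + 8*409) = 1/(-225576 + 3272) = 1/(-222304) = -1/222304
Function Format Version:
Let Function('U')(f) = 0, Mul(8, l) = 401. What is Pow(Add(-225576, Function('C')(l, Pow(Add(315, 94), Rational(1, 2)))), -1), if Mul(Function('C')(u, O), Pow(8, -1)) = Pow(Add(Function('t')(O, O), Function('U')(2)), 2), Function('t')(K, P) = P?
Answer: Rational(-1, 222304) ≈ -4.4983e-6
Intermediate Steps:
l = Rational(401, 8) (l = Mul(Rational(1, 8), 401) = Rational(401, 8) ≈ 50.125)
Function('C')(u, O) = Mul(8, Pow(O, 2)) (Function('C')(u, O) = Mul(8, Pow(Add(O, 0), 2)) = Mul(8, Pow(O, 2)))
Pow(Add(-225576, Function('C')(l, Pow(Add(315, 94), Rational(1, 2)))), -1) = Pow(Add(-225576, Mul(8, Pow(Pow(Add(315, 94), Rational(1, 2)), 2))), -1) = Pow(Add(-225576, Mul(8, Pow(Pow(409, Rational(1, 2)), 2))), -1) = Pow(Add(-225576, Mul(8, 409)), -1) = Pow(Add(-225576, 3272), -1) = Pow(-222304, -1) = Rational(-1, 222304)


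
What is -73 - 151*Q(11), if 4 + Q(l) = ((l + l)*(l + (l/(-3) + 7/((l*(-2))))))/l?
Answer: -52390/33 ≈ -1587.6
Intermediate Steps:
Q(l) = -4 - 7/l + 4*l/3 (Q(l) = -4 + ((l + l)*(l + (l/(-3) + 7/((l*(-2))))))/l = -4 + ((2*l)*(l + (l*(-⅓) + 7/((-2*l)))))/l = -4 + ((2*l)*(l + (-l/3 + 7*(-1/(2*l)))))/l = -4 + ((2*l)*(l + (-l/3 - 7/(2*l))))/l = -4 + ((2*l)*(l + (-7/(2*l) - l/3)))/l = -4 + ((2*l)*(-7/(2*l) + 2*l/3))/l = -4 + (2*l*(-7/(2*l) + 2*l/3))/l = -4 + (-7/l + 4*l/3) = -4 - 7/l + 4*l/3)
-73 - 151*Q(11) = -73 - 151*(-4 - 7/11 + (4/3)*11) = -73 - 151*(-4 - 7*1/11 + 44/3) = -73 - 151*(-4 - 7/11 + 44/3) = -73 - 151*331/33 = -73 - 49981/33 = -52390/33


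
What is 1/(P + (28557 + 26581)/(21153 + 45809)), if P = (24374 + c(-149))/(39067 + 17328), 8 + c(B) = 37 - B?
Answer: 1888160995/2376779267 ≈ 0.79442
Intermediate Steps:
c(B) = 29 - B (c(B) = -8 + (37 - B) = 29 - B)
P = 24552/56395 (P = (24374 + (29 - 1*(-149)))/(39067 + 17328) = (24374 + (29 + 149))/56395 = (24374 + 178)*(1/56395) = 24552*(1/56395) = 24552/56395 ≈ 0.43536)
1/(P + (28557 + 26581)/(21153 + 45809)) = 1/(24552/56395 + (28557 + 26581)/(21153 + 45809)) = 1/(24552/56395 + 55138/66962) = 1/(24552/56395 + 55138*(1/66962)) = 1/(24552/56395 + 27569/33481) = 1/(2376779267/1888160995) = 1888160995/2376779267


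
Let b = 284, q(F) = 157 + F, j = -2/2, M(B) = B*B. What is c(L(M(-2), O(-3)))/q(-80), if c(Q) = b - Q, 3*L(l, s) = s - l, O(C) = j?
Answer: 857/231 ≈ 3.7100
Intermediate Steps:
M(B) = B²
j = -1 (j = -2*½ = -1)
O(C) = -1
L(l, s) = -l/3 + s/3 (L(l, s) = (s - l)/3 = -l/3 + s/3)
c(Q) = 284 - Q
c(L(M(-2), O(-3)))/q(-80) = (284 - (-⅓*(-2)² + (⅓)*(-1)))/(157 - 80) = (284 - (-⅓*4 - ⅓))/77 = (284 - (-4/3 - ⅓))*(1/77) = (284 - 1*(-5/3))*(1/77) = (284 + 5/3)*(1/77) = (857/3)*(1/77) = 857/231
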